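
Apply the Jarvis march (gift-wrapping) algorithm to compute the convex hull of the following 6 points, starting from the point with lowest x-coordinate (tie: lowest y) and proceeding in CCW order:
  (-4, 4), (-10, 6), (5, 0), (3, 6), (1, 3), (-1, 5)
Hull (CCW) = [(-10, 6), (5, 0), (3, 6)]

Jarvis march: at each step, from the current hull vertex p, select the next vertex q as the point such that every other point lies strictly to the left of (or on) the directed line p → q. (Equivalently: for every other point r, the cross product (q − p) × (r − p) ≥ 0.)
Starting point (lowest x, tie lowest y): (-10, 6). Wrap until returning to start. Resulting hull: (-10, 6), (5, 0), (3, 6).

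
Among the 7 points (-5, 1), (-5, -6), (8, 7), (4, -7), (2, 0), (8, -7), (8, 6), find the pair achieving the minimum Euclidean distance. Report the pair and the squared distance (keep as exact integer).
Pair = ((8, 7), (8, 6)); squared distance = 1

Compute all C(7, 2) = 21 pairwise squared distances (x_i − x_j)² + (y_i − y_j)². The minimum is 1, attained by the pair ((8, 7), (8, 6)).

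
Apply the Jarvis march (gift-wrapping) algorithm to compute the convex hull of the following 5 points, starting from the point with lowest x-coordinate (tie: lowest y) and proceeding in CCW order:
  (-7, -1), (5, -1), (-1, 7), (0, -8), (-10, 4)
Hull (CCW) = [(-10, 4), (-7, -1), (0, -8), (5, -1), (-1, 7)]

Jarvis march: at each step, from the current hull vertex p, select the next vertex q as the point such that every other point lies strictly to the left of (or on) the directed line p → q. (Equivalently: for every other point r, the cross product (q − p) × (r − p) ≥ 0.)
Starting point (lowest x, tie lowest y): (-10, 4). Wrap until returning to start. Resulting hull: (-10, 4), (-7, -1), (0, -8), (5, -1), (-1, 7).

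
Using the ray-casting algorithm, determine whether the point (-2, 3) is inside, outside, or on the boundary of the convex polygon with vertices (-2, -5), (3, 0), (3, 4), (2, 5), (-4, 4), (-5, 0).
The point (-2, 3) lies strictly inside the polygon

Cast a horizontal ray to the right from the query point and count how many polygon edges it crosses (each edge strictly once or zero times, handled with the usual half-open convention). 
Parity of crossings → odd ⇒ inside.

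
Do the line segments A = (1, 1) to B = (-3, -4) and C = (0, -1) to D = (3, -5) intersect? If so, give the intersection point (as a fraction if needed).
No (intersection of containing lines falls outside at least one segment)

Parametrize and solve: t = 10/31, s = -3/31. At least one of these is outside [0, 1], so the segments do not intersect.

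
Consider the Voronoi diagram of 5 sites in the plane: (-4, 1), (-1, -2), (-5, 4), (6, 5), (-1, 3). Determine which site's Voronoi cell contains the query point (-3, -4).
Nearest site = (-1, -2)

The Voronoi cell of site s contains exactly those query points closer to s than to any other site. Compute squared distances from q = (-3, -4) to each site:
  (-1 − -3)² + (-2 − -4)² = 8
  (-4 − -3)² + (1 − -4)² = 26
  (-1 − -3)² + (3 − -4)² = 53
  (-5 − -3)² + (4 − -4)² = 68
  (6 − -3)² + (5 − -4)² = 162
Minimum is attained by (-1, -2), so q lies in its Voronoi cell.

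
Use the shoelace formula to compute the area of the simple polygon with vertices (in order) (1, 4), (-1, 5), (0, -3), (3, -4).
Area = 37/2

Shoelace formula: Area = (1/2) |Σ_i (x_i · y_{i+1} − x_{i+1} · y_i)| (indices mod n). Compute each cross term:
  (1)(5) − (-1)(4) = 9
  (-1)(-3) − (0)(5) = 3
  (0)(-4) − (3)(-3) = 9
  (3)(4) − (1)(-4) = 16
Sum = 37, so (signed) Area = 37/2 = 37/2, |Area| = 37/2.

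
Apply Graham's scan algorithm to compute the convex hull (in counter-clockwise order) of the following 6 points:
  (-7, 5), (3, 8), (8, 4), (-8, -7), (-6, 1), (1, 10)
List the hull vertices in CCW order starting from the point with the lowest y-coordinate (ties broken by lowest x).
Hull (CCW) = [(-8, -7), (8, 4), (1, 10), (-7, 5)]

Graham scan procedure:
  1. Find the pivot p₀ = point with lowest y (tie → lowest x): (-8, -7).
  2. Sort the remaining points by polar angle around p₀.
  3. Walk through sorted points, maintaining a stack; pop the top while the last three entries make a non-left turn (cross product ≤ 0).
  4. Final stack is the convex hull in CCW order: (-8, -7), (8, 4), (1, 10), (-7, 5).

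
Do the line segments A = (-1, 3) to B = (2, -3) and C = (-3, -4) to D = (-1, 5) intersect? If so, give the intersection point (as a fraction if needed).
No (intersection of containing lines falls outside at least one segment)

Parametrize and solve: t = -4/39, s = 11/13. At least one of these is outside [0, 1], so the segments do not intersect.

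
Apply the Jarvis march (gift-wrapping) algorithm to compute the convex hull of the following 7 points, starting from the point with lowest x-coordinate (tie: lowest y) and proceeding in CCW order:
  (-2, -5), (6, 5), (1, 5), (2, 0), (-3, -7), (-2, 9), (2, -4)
Hull (CCW) = [(-3, -7), (2, -4), (6, 5), (-2, 9)]

Jarvis march: at each step, from the current hull vertex p, select the next vertex q as the point such that every other point lies strictly to the left of (or on) the directed line p → q. (Equivalently: for every other point r, the cross product (q − p) × (r − p) ≥ 0.)
Starting point (lowest x, tie lowest y): (-3, -7). Wrap until returning to start. Resulting hull: (-3, -7), (2, -4), (6, 5), (-2, 9).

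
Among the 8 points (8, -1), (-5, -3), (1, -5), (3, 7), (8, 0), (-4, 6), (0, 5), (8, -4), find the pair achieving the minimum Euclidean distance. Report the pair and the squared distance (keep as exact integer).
Pair = ((8, -1), (8, 0)); squared distance = 1

Compute all C(8, 2) = 28 pairwise squared distances (x_i − x_j)² + (y_i − y_j)². The minimum is 1, attained by the pair ((8, -1), (8, 0)).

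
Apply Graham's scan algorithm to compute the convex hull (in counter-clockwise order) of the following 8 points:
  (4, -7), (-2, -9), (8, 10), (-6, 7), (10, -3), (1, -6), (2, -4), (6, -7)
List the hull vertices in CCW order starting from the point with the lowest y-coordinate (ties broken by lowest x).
Hull (CCW) = [(-2, -9), (6, -7), (10, -3), (8, 10), (-6, 7)]

Graham scan procedure:
  1. Find the pivot p₀ = point with lowest y (tie → lowest x): (-2, -9).
  2. Sort the remaining points by polar angle around p₀.
  3. Walk through sorted points, maintaining a stack; pop the top while the last three entries make a non-left turn (cross product ≤ 0).
  4. Final stack is the convex hull in CCW order: (-2, -9), (6, -7), (10, -3), (8, 10), (-6, 7).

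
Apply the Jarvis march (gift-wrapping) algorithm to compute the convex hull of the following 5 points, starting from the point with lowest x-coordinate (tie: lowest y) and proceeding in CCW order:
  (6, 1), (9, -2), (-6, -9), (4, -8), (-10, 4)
Hull (CCW) = [(-10, 4), (-6, -9), (4, -8), (9, -2), (6, 1)]

Jarvis march: at each step, from the current hull vertex p, select the next vertex q as the point such that every other point lies strictly to the left of (or on) the directed line p → q. (Equivalently: for every other point r, the cross product (q − p) × (r − p) ≥ 0.)
Starting point (lowest x, tie lowest y): (-10, 4). Wrap until returning to start. Resulting hull: (-10, 4), (-6, -9), (4, -8), (9, -2), (6, 1).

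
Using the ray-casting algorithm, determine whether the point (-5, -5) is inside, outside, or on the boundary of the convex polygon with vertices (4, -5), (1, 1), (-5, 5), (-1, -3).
The point (-5, -5) lies strictly outside the polygon

Cast a horizontal ray to the right from the query point and count how many polygon edges it crosses (each edge strictly once or zero times, handled with the usual half-open convention). 
Parity of crossings → even ⇒ outside.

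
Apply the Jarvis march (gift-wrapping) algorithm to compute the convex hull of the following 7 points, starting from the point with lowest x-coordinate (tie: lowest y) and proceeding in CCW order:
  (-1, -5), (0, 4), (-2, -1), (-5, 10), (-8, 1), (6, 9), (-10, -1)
Hull (CCW) = [(-10, -1), (-1, -5), (6, 9), (-5, 10)]

Jarvis march: at each step, from the current hull vertex p, select the next vertex q as the point such that every other point lies strictly to the left of (or on) the directed line p → q. (Equivalently: for every other point r, the cross product (q − p) × (r − p) ≥ 0.)
Starting point (lowest x, tie lowest y): (-10, -1). Wrap until returning to start. Resulting hull: (-10, -1), (-1, -5), (6, 9), (-5, 10).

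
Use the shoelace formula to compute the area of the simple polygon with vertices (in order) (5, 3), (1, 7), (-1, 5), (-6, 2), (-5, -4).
Area = 111/2

Shoelace formula: Area = (1/2) |Σ_i (x_i · y_{i+1} − x_{i+1} · y_i)| (indices mod n). Compute each cross term:
  (5)(7) − (1)(3) = 32
  (1)(5) − (-1)(7) = 12
  (-1)(2) − (-6)(5) = 28
  (-6)(-4) − (-5)(2) = 34
  (-5)(3) − (5)(-4) = 5
Sum = 111, so (signed) Area = 111/2 = 111/2, |Area| = 111/2.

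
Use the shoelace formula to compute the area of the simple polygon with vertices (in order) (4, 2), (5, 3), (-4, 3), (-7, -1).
Area = 22

Shoelace formula: Area = (1/2) |Σ_i (x_i · y_{i+1} − x_{i+1} · y_i)| (indices mod n). Compute each cross term:
  (4)(3) − (5)(2) = 2
  (5)(3) − (-4)(3) = 27
  (-4)(-1) − (-7)(3) = 25
  (-7)(2) − (4)(-1) = -10
Sum = 44, so (signed) Area = 44/2 = 22, |Area| = 22.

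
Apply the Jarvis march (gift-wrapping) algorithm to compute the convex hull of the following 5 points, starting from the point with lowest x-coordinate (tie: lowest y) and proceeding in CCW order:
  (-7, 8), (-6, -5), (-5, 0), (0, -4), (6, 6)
Hull (CCW) = [(-7, 8), (-6, -5), (0, -4), (6, 6)]

Jarvis march: at each step, from the current hull vertex p, select the next vertex q as the point such that every other point lies strictly to the left of (or on) the directed line p → q. (Equivalently: for every other point r, the cross product (q − p) × (r − p) ≥ 0.)
Starting point (lowest x, tie lowest y): (-7, 8). Wrap until returning to start. Resulting hull: (-7, 8), (-6, -5), (0, -4), (6, 6).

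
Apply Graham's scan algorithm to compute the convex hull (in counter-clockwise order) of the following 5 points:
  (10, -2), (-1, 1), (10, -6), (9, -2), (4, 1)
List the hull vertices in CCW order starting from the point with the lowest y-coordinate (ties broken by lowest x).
Hull (CCW) = [(10, -6), (10, -2), (4, 1), (-1, 1)]

Graham scan procedure:
  1. Find the pivot p₀ = point with lowest y (tie → lowest x): (10, -6).
  2. Sort the remaining points by polar angle around p₀.
  3. Walk through sorted points, maintaining a stack; pop the top while the last three entries make a non-left turn (cross product ≤ 0).
  4. Final stack is the convex hull in CCW order: (10, -6), (10, -2), (4, 1), (-1, 1).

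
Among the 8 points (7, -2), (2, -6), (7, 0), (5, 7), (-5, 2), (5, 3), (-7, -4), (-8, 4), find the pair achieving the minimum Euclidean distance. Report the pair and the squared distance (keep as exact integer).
Pair = ((7, -2), (7, 0)); squared distance = 4

Compute all C(8, 2) = 28 pairwise squared distances (x_i − x_j)² + (y_i − y_j)². The minimum is 4, attained by the pair ((7, -2), (7, 0)).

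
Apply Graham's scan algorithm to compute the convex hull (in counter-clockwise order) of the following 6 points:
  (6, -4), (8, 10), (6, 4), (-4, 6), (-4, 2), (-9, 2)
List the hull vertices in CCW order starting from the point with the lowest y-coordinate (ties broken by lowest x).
Hull (CCW) = [(6, -4), (8, 10), (-4, 6), (-9, 2)]

Graham scan procedure:
  1. Find the pivot p₀ = point with lowest y (tie → lowest x): (6, -4).
  2. Sort the remaining points by polar angle around p₀.
  3. Walk through sorted points, maintaining a stack; pop the top while the last three entries make a non-left turn (cross product ≤ 0).
  4. Final stack is the convex hull in CCW order: (6, -4), (8, 10), (-4, 6), (-9, 2).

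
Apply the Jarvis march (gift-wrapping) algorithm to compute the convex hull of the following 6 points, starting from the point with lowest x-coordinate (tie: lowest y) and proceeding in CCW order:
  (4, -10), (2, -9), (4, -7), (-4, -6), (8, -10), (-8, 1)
Hull (CCW) = [(-8, 1), (-4, -6), (4, -10), (8, -10), (4, -7)]

Jarvis march: at each step, from the current hull vertex p, select the next vertex q as the point such that every other point lies strictly to the left of (or on) the directed line p → q. (Equivalently: for every other point r, the cross product (q − p) × (r − p) ≥ 0.)
Starting point (lowest x, tie lowest y): (-8, 1). Wrap until returning to start. Resulting hull: (-8, 1), (-4, -6), (4, -10), (8, -10), (4, -7).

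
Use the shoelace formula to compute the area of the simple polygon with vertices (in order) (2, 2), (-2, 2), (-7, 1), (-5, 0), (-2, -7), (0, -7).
Area = 44

Shoelace formula: Area = (1/2) |Σ_i (x_i · y_{i+1} − x_{i+1} · y_i)| (indices mod n). Compute each cross term:
  (2)(2) − (-2)(2) = 8
  (-2)(1) − (-7)(2) = 12
  (-7)(0) − (-5)(1) = 5
  (-5)(-7) − (-2)(0) = 35
  (-2)(-7) − (0)(-7) = 14
  (0)(2) − (2)(-7) = 14
Sum = 88, so (signed) Area = 88/2 = 44, |Area| = 44.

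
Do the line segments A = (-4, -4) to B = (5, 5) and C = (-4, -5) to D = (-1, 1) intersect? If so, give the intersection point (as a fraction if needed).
Yes; intersection at (-3, -3) (t = 1/9 on AB, s = 1/3 on CD)

Parametrize AB as A + t(B − A) = (-4 + 9 t, -4 + 9 t) and CD as C + s(D − C) = (-4 + 3 s, -5 + 6 s). Solve the linear system for (t, s). Determinant = -27 ≠ 0, so a unique intersection of the containing lines exists. Solution: t = 1/9, s = 1/3 — both in [0, 1], so the segments cross. Intersection point: (-3, -3).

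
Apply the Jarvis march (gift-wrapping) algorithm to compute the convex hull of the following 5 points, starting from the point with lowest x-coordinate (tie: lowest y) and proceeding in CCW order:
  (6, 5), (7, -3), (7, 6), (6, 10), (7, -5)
Hull (CCW) = [(6, 5), (7, -5), (7, 6), (6, 10)]

Jarvis march: at each step, from the current hull vertex p, select the next vertex q as the point such that every other point lies strictly to the left of (or on) the directed line p → q. (Equivalently: for every other point r, the cross product (q − p) × (r − p) ≥ 0.)
Starting point (lowest x, tie lowest y): (6, 5). Wrap until returning to start. Resulting hull: (6, 5), (7, -5), (7, 6), (6, 10).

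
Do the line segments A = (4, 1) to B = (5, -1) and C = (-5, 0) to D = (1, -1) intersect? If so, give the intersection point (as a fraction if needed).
No (intersection of containing lines falls outside at least one segment)

Parametrize and solve: t = 15/11, s = 19/11. At least one of these is outside [0, 1], so the segments do not intersect.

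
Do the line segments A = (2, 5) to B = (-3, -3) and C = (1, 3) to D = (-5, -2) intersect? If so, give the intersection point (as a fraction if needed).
Yes; intersection at (11/23, 59/23) (t = 7/23 on AB, s = 2/23 on CD)

Parametrize AB as A + t(B − A) = (2 + -5 t, 5 + -8 t) and CD as C + s(D − C) = (1 + -6 s, 3 + -5 s). Solve the linear system for (t, s). Determinant = 23 ≠ 0, so a unique intersection of the containing lines exists. Solution: t = 7/23, s = 2/23 — both in [0, 1], so the segments cross. Intersection point: (11/23, 59/23).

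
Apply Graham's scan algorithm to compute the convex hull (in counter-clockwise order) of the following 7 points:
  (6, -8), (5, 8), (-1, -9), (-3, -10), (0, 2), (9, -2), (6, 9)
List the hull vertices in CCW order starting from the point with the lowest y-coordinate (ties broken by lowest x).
Hull (CCW) = [(-3, -10), (6, -8), (9, -2), (6, 9), (5, 8), (0, 2)]

Graham scan procedure:
  1. Find the pivot p₀ = point with lowest y (tie → lowest x): (-3, -10).
  2. Sort the remaining points by polar angle around p₀.
  3. Walk through sorted points, maintaining a stack; pop the top while the last three entries make a non-left turn (cross product ≤ 0).
  4. Final stack is the convex hull in CCW order: (-3, -10), (6, -8), (9, -2), (6, 9), (5, 8), (0, 2).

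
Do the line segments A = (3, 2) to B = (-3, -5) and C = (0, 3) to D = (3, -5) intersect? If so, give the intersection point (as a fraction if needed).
Yes; intersection at (27/23, -3/23) (t = 7/23 on AB, s = 9/23 on CD)

Parametrize AB as A + t(B − A) = (3 + -6 t, 2 + -7 t) and CD as C + s(D − C) = (0 + 3 s, 3 + -8 s). Solve the linear system for (t, s). Determinant = -69 ≠ 0, so a unique intersection of the containing lines exists. Solution: t = 7/23, s = 9/23 — both in [0, 1], so the segments cross. Intersection point: (27/23, -3/23).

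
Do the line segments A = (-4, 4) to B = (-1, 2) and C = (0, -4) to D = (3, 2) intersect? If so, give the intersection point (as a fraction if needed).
No (intersection of containing lines falls outside at least one segment)

Parametrize and solve: t = 2, s = 2/3. At least one of these is outside [0, 1], so the segments do not intersect.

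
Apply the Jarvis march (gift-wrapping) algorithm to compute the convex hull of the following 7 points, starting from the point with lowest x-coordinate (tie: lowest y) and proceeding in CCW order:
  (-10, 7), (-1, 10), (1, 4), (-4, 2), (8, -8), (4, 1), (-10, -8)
Hull (CCW) = [(-10, -8), (8, -8), (4, 1), (-1, 10), (-10, 7)]

Jarvis march: at each step, from the current hull vertex p, select the next vertex q as the point such that every other point lies strictly to the left of (or on) the directed line p → q. (Equivalently: for every other point r, the cross product (q − p) × (r − p) ≥ 0.)
Starting point (lowest x, tie lowest y): (-10, -8). Wrap until returning to start. Resulting hull: (-10, -8), (8, -8), (4, 1), (-1, 10), (-10, 7).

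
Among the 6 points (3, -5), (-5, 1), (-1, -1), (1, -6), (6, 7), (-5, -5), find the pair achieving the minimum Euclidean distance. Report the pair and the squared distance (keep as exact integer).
Pair = ((3, -5), (1, -6)); squared distance = 5

Compute all C(6, 2) = 15 pairwise squared distances (x_i − x_j)² + (y_i − y_j)². The minimum is 5, attained by the pair ((3, -5), (1, -6)).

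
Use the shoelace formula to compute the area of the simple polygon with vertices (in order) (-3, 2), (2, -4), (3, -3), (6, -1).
Area = 19

Shoelace formula: Area = (1/2) |Σ_i (x_i · y_{i+1} − x_{i+1} · y_i)| (indices mod n). Compute each cross term:
  (-3)(-4) − (2)(2) = 8
  (2)(-3) − (3)(-4) = 6
  (3)(-1) − (6)(-3) = 15
  (6)(2) − (-3)(-1) = 9
Sum = 38, so (signed) Area = 38/2 = 19, |Area| = 19.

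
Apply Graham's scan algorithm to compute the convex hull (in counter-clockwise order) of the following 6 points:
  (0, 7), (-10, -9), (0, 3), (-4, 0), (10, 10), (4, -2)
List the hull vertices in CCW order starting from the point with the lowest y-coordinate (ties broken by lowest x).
Hull (CCW) = [(-10, -9), (4, -2), (10, 10), (0, 7)]

Graham scan procedure:
  1. Find the pivot p₀ = point with lowest y (tie → lowest x): (-10, -9).
  2. Sort the remaining points by polar angle around p₀.
  3. Walk through sorted points, maintaining a stack; pop the top while the last three entries make a non-left turn (cross product ≤ 0).
  4. Final stack is the convex hull in CCW order: (-10, -9), (4, -2), (10, 10), (0, 7).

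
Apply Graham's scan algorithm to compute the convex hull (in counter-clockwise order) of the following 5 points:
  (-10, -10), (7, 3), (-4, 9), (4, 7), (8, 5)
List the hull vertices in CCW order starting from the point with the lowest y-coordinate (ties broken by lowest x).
Hull (CCW) = [(-10, -10), (7, 3), (8, 5), (4, 7), (-4, 9)]

Graham scan procedure:
  1. Find the pivot p₀ = point with lowest y (tie → lowest x): (-10, -10).
  2. Sort the remaining points by polar angle around p₀.
  3. Walk through sorted points, maintaining a stack; pop the top while the last three entries make a non-left turn (cross product ≤ 0).
  4. Final stack is the convex hull in CCW order: (-10, -10), (7, 3), (8, 5), (4, 7), (-4, 9).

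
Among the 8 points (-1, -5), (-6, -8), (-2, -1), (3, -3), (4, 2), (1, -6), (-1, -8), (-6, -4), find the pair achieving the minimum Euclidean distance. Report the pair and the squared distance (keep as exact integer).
Pair = ((-1, -5), (1, -6)); squared distance = 5

Compute all C(8, 2) = 28 pairwise squared distances (x_i − x_j)² + (y_i − y_j)². The minimum is 5, attained by the pair ((-1, -5), (1, -6)).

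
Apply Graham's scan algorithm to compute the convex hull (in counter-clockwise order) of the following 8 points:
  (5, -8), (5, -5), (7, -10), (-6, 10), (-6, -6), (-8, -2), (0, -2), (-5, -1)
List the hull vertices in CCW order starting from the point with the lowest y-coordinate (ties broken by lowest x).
Hull (CCW) = [(7, -10), (5, -5), (-6, 10), (-8, -2), (-6, -6)]

Graham scan procedure:
  1. Find the pivot p₀ = point with lowest y (tie → lowest x): (7, -10).
  2. Sort the remaining points by polar angle around p₀.
  3. Walk through sorted points, maintaining a stack; pop the top while the last three entries make a non-left turn (cross product ≤ 0).
  4. Final stack is the convex hull in CCW order: (7, -10), (5, -5), (-6, 10), (-8, -2), (-6, -6).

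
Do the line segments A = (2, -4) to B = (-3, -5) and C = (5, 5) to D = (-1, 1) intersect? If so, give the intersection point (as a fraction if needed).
No (intersection of containing lines falls outside at least one segment)

Parametrize and solve: t = 3, s = 3. At least one of these is outside [0, 1], so the segments do not intersect.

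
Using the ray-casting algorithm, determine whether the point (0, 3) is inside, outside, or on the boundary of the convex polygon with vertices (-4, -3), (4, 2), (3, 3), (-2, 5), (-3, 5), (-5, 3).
The point (0, 3) lies strictly inside the polygon

Cast a horizontal ray to the right from the query point and count how many polygon edges it crosses (each edge strictly once or zero times, handled with the usual half-open convention). 
Parity of crossings → odd ⇒ inside.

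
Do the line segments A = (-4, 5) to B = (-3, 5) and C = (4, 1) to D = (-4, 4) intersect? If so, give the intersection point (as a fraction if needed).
No (intersection of containing lines falls outside at least one segment)

Parametrize and solve: t = -8/3, s = 4/3. At least one of these is outside [0, 1], so the segments do not intersect.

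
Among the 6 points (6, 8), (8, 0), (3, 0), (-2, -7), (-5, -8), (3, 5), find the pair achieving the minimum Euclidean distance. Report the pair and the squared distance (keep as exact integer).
Pair = ((-2, -7), (-5, -8)); squared distance = 10

Compute all C(6, 2) = 15 pairwise squared distances (x_i − x_j)² + (y_i − y_j)². The minimum is 10, attained by the pair ((-2, -7), (-5, -8)).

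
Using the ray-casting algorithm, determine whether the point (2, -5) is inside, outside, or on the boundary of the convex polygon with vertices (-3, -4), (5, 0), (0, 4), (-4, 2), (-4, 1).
The point (2, -5) lies strictly outside the polygon

Cast a horizontal ray to the right from the query point and count how many polygon edges it crosses (each edge strictly once or zero times, handled with the usual half-open convention). 
Parity of crossings → even ⇒ outside.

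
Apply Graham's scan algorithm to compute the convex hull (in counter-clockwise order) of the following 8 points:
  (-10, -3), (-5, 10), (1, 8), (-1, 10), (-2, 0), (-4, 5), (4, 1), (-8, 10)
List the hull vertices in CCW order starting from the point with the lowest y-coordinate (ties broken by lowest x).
Hull (CCW) = [(-10, -3), (4, 1), (1, 8), (-1, 10), (-8, 10)]

Graham scan procedure:
  1. Find the pivot p₀ = point with lowest y (tie → lowest x): (-10, -3).
  2. Sort the remaining points by polar angle around p₀.
  3. Walk through sorted points, maintaining a stack; pop the top while the last three entries make a non-left turn (cross product ≤ 0).
  4. Final stack is the convex hull in CCW order: (-10, -3), (4, 1), (1, 8), (-1, 10), (-8, 10).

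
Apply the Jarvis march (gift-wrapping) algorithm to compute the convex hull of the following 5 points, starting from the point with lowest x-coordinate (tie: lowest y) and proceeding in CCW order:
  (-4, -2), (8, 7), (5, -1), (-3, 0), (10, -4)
Hull (CCW) = [(-4, -2), (10, -4), (8, 7), (-3, 0)]

Jarvis march: at each step, from the current hull vertex p, select the next vertex q as the point such that every other point lies strictly to the left of (or on) the directed line p → q. (Equivalently: for every other point r, the cross product (q − p) × (r − p) ≥ 0.)
Starting point (lowest x, tie lowest y): (-4, -2). Wrap until returning to start. Resulting hull: (-4, -2), (10, -4), (8, 7), (-3, 0).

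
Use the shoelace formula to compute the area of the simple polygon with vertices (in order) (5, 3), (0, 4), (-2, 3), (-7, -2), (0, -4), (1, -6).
Area = 59

Shoelace formula: Area = (1/2) |Σ_i (x_i · y_{i+1} − x_{i+1} · y_i)| (indices mod n). Compute each cross term:
  (5)(4) − (0)(3) = 20
  (0)(3) − (-2)(4) = 8
  (-2)(-2) − (-7)(3) = 25
  (-7)(-4) − (0)(-2) = 28
  (0)(-6) − (1)(-4) = 4
  (1)(3) − (5)(-6) = 33
Sum = 118, so (signed) Area = 118/2 = 59, |Area| = 59.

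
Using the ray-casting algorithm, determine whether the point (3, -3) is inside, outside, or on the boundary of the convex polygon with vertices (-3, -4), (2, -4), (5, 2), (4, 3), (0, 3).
The point (3, -3) lies strictly outside the polygon

Cast a horizontal ray to the right from the query point and count how many polygon edges it crosses (each edge strictly once or zero times, handled with the usual half-open convention). 
Parity of crossings → even ⇒ outside.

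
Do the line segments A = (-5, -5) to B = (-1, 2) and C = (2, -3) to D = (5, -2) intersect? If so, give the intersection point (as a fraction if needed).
No (intersection of containing lines falls outside at least one segment)

Parametrize and solve: t = -1/17, s = -41/17. At least one of these is outside [0, 1], so the segments do not intersect.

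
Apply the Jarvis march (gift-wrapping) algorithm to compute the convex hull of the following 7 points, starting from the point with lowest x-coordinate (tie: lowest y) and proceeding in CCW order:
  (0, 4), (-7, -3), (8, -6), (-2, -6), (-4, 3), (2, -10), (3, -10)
Hull (CCW) = [(-7, -3), (2, -10), (3, -10), (8, -6), (0, 4), (-4, 3)]

Jarvis march: at each step, from the current hull vertex p, select the next vertex q as the point such that every other point lies strictly to the left of (or on) the directed line p → q. (Equivalently: for every other point r, the cross product (q − p) × (r − p) ≥ 0.)
Starting point (lowest x, tie lowest y): (-7, -3). Wrap until returning to start. Resulting hull: (-7, -3), (2, -10), (3, -10), (8, -6), (0, 4), (-4, 3).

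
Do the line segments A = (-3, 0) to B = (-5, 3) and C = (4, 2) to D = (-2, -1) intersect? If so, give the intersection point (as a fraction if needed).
No (intersection of containing lines falls outside at least one segment)

Parametrize and solve: t = -3/8, s = 25/24. At least one of these is outside [0, 1], so the segments do not intersect.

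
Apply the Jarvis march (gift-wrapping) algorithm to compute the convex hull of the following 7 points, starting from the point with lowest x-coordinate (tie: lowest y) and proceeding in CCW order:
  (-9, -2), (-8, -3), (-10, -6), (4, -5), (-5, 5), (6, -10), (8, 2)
Hull (CCW) = [(-10, -6), (6, -10), (8, 2), (-5, 5), (-9, -2)]

Jarvis march: at each step, from the current hull vertex p, select the next vertex q as the point such that every other point lies strictly to the left of (or on) the directed line p → q. (Equivalently: for every other point r, the cross product (q − p) × (r − p) ≥ 0.)
Starting point (lowest x, tie lowest y): (-10, -6). Wrap until returning to start. Resulting hull: (-10, -6), (6, -10), (8, 2), (-5, 5), (-9, -2).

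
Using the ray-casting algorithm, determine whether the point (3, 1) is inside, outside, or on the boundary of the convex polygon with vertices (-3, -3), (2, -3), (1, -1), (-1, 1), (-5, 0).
The point (3, 1) lies strictly outside the polygon

Cast a horizontal ray to the right from the query point and count how many polygon edges it crosses (each edge strictly once or zero times, handled with the usual half-open convention). 
Parity of crossings → even ⇒ outside.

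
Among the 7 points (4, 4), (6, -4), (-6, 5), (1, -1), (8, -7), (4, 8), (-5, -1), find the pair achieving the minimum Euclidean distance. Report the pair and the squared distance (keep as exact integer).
Pair = ((6, -4), (8, -7)); squared distance = 13

Compute all C(7, 2) = 21 pairwise squared distances (x_i − x_j)² + (y_i − y_j)². The minimum is 13, attained by the pair ((6, -4), (8, -7)).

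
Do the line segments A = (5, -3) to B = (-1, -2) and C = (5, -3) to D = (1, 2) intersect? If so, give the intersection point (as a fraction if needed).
Yes; intersection at (5, -3) (t = 0 on AB, s = 0 on CD)

Parametrize AB as A + t(B − A) = (5 + -6 t, -3 + 1 t) and CD as C + s(D − C) = (5 + -4 s, -3 + 5 s). Solve the linear system for (t, s). Determinant = 26 ≠ 0, so a unique intersection of the containing lines exists. Solution: t = 0, s = 0 — both in [0, 1], so the segments cross. Intersection point: (5, -3).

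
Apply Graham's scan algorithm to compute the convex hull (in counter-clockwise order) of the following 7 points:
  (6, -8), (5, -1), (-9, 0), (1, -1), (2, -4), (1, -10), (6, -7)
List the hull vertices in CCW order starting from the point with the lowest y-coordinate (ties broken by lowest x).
Hull (CCW) = [(1, -10), (6, -8), (6, -7), (5, -1), (-9, 0)]

Graham scan procedure:
  1. Find the pivot p₀ = point with lowest y (tie → lowest x): (1, -10).
  2. Sort the remaining points by polar angle around p₀.
  3. Walk through sorted points, maintaining a stack; pop the top while the last three entries make a non-left turn (cross product ≤ 0).
  4. Final stack is the convex hull in CCW order: (1, -10), (6, -8), (6, -7), (5, -1), (-9, 0).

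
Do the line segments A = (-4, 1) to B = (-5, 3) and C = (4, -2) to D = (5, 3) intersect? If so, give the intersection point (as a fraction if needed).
No (intersection of containing lines falls outside at least one segment)

Parametrize and solve: t = -43/7, s = -13/7. At least one of these is outside [0, 1], so the segments do not intersect.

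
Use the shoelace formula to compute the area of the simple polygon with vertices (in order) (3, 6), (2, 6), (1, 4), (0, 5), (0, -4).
Area = 25/2

Shoelace formula: Area = (1/2) |Σ_i (x_i · y_{i+1} − x_{i+1} · y_i)| (indices mod n). Compute each cross term:
  (3)(6) − (2)(6) = 6
  (2)(4) − (1)(6) = 2
  (1)(5) − (0)(4) = 5
  (0)(-4) − (0)(5) = 0
  (0)(6) − (3)(-4) = 12
Sum = 25, so (signed) Area = 25/2 = 25/2, |Area| = 25/2.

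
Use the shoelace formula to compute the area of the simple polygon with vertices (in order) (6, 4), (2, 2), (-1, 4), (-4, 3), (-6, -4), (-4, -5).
Area = 89/2

Shoelace formula: Area = (1/2) |Σ_i (x_i · y_{i+1} − x_{i+1} · y_i)| (indices mod n). Compute each cross term:
  (6)(2) − (2)(4) = 4
  (2)(4) − (-1)(2) = 10
  (-1)(3) − (-4)(4) = 13
  (-4)(-4) − (-6)(3) = 34
  (-6)(-5) − (-4)(-4) = 14
  (-4)(4) − (6)(-5) = 14
Sum = 89, so (signed) Area = 89/2 = 89/2, |Area| = 89/2.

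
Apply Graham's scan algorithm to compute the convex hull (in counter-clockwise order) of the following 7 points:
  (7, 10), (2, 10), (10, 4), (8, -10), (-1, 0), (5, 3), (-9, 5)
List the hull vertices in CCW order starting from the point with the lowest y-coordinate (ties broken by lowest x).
Hull (CCW) = [(8, -10), (10, 4), (7, 10), (2, 10), (-9, 5)]

Graham scan procedure:
  1. Find the pivot p₀ = point with lowest y (tie → lowest x): (8, -10).
  2. Sort the remaining points by polar angle around p₀.
  3. Walk through sorted points, maintaining a stack; pop the top while the last three entries make a non-left turn (cross product ≤ 0).
  4. Final stack is the convex hull in CCW order: (8, -10), (10, 4), (7, 10), (2, 10), (-9, 5).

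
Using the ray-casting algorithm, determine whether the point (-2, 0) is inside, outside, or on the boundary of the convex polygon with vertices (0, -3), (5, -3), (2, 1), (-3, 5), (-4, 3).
The point (-2, 0) lies on the polygon boundary

Boundary check: the query satisfies the collinearity and bounding-box conditions for some polygon edge, so it lies exactly on the boundary.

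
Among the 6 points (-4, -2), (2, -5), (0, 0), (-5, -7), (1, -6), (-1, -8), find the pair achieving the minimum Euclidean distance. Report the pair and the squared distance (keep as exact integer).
Pair = ((2, -5), (1, -6)); squared distance = 2

Compute all C(6, 2) = 15 pairwise squared distances (x_i − x_j)² + (y_i − y_j)². The minimum is 2, attained by the pair ((2, -5), (1, -6)).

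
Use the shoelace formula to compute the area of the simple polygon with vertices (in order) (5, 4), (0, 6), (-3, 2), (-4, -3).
Area = 32

Shoelace formula: Area = (1/2) |Σ_i (x_i · y_{i+1} − x_{i+1} · y_i)| (indices mod n). Compute each cross term:
  (5)(6) − (0)(4) = 30
  (0)(2) − (-3)(6) = 18
  (-3)(-3) − (-4)(2) = 17
  (-4)(4) − (5)(-3) = -1
Sum = 64, so (signed) Area = 64/2 = 32, |Area| = 32.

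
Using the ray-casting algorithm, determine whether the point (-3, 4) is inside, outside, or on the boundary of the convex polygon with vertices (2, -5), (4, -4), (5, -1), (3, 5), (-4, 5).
The point (-3, 4) lies strictly inside the polygon

Cast a horizontal ray to the right from the query point and count how many polygon edges it crosses (each edge strictly once or zero times, handled with the usual half-open convention). 
Parity of crossings → odd ⇒ inside.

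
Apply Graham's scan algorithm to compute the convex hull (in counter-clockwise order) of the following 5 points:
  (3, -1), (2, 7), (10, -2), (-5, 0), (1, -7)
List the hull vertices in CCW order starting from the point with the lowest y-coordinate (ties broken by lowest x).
Hull (CCW) = [(1, -7), (10, -2), (2, 7), (-5, 0)]

Graham scan procedure:
  1. Find the pivot p₀ = point with lowest y (tie → lowest x): (1, -7).
  2. Sort the remaining points by polar angle around p₀.
  3. Walk through sorted points, maintaining a stack; pop the top while the last three entries make a non-left turn (cross product ≤ 0).
  4. Final stack is the convex hull in CCW order: (1, -7), (10, -2), (2, 7), (-5, 0).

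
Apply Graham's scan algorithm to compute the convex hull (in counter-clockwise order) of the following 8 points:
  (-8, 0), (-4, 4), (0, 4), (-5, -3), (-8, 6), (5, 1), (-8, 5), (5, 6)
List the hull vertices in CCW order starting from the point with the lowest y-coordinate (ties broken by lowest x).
Hull (CCW) = [(-5, -3), (5, 1), (5, 6), (-8, 6), (-8, 0)]

Graham scan procedure:
  1. Find the pivot p₀ = point with lowest y (tie → lowest x): (-5, -3).
  2. Sort the remaining points by polar angle around p₀.
  3. Walk through sorted points, maintaining a stack; pop the top while the last three entries make a non-left turn (cross product ≤ 0).
  4. Final stack is the convex hull in CCW order: (-5, -3), (5, 1), (5, 6), (-8, 6), (-8, 0).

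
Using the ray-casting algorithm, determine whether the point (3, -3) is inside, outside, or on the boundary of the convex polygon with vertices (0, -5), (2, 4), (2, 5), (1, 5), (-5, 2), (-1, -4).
The point (3, -3) lies strictly outside the polygon

Cast a horizontal ray to the right from the query point and count how many polygon edges it crosses (each edge strictly once or zero times, handled with the usual half-open convention). 
Parity of crossings → even ⇒ outside.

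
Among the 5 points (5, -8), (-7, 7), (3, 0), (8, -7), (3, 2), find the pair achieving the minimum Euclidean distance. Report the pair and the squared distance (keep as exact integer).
Pair = ((3, 0), (3, 2)); squared distance = 4

Compute all C(5, 2) = 10 pairwise squared distances (x_i − x_j)² + (y_i − y_j)². The minimum is 4, attained by the pair ((3, 0), (3, 2)).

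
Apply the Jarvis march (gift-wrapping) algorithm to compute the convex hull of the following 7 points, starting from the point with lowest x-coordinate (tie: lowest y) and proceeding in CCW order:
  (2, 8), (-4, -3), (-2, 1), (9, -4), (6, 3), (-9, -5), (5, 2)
Hull (CCW) = [(-9, -5), (9, -4), (6, 3), (2, 8)]

Jarvis march: at each step, from the current hull vertex p, select the next vertex q as the point such that every other point lies strictly to the left of (or on) the directed line p → q. (Equivalently: for every other point r, the cross product (q − p) × (r − p) ≥ 0.)
Starting point (lowest x, tie lowest y): (-9, -5). Wrap until returning to start. Resulting hull: (-9, -5), (9, -4), (6, 3), (2, 8).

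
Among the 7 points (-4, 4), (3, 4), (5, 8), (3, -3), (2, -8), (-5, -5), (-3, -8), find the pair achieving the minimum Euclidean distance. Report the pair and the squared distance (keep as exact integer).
Pair = ((-5, -5), (-3, -8)); squared distance = 13

Compute all C(7, 2) = 21 pairwise squared distances (x_i − x_j)² + (y_i − y_j)². The minimum is 13, attained by the pair ((-5, -5), (-3, -8)).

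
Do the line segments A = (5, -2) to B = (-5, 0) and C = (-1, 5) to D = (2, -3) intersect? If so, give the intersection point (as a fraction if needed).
Yes; intersection at (50/37, -47/37) (t = 27/74 on AB, s = 29/37 on CD)

Parametrize AB as A + t(B − A) = (5 + -10 t, -2 + 2 t) and CD as C + s(D − C) = (-1 + 3 s, 5 + -8 s). Solve the linear system for (t, s). Determinant = -74 ≠ 0, so a unique intersection of the containing lines exists. Solution: t = 27/74, s = 29/37 — both in [0, 1], so the segments cross. Intersection point: (50/37, -47/37).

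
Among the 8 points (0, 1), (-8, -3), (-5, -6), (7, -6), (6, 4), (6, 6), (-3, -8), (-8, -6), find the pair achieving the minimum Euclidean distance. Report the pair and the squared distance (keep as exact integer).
Pair = ((6, 4), (6, 6)); squared distance = 4

Compute all C(8, 2) = 28 pairwise squared distances (x_i − x_j)² + (y_i − y_j)². The minimum is 4, attained by the pair ((6, 4), (6, 6)).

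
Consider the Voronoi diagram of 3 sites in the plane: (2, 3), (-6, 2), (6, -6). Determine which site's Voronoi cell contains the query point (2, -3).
Nearest site = (6, -6)

The Voronoi cell of site s contains exactly those query points closer to s than to any other site. Compute squared distances from q = (2, -3) to each site:
  (6 − 2)² + (-6 − -3)² = 25
  (2 − 2)² + (3 − -3)² = 36
  (-6 − 2)² + (2 − -3)² = 89
Minimum is attained by (6, -6), so q lies in its Voronoi cell.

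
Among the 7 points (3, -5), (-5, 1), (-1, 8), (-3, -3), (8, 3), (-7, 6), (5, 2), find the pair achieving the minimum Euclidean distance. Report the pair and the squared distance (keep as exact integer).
Pair = ((8, 3), (5, 2)); squared distance = 10

Compute all C(7, 2) = 21 pairwise squared distances (x_i − x_j)² + (y_i − y_j)². The minimum is 10, attained by the pair ((8, 3), (5, 2)).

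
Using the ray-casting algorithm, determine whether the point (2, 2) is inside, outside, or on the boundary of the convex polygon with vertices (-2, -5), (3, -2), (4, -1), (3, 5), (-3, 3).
The point (2, 2) lies strictly inside the polygon

Cast a horizontal ray to the right from the query point and count how many polygon edges it crosses (each edge strictly once or zero times, handled with the usual half-open convention). 
Parity of crossings → odd ⇒ inside.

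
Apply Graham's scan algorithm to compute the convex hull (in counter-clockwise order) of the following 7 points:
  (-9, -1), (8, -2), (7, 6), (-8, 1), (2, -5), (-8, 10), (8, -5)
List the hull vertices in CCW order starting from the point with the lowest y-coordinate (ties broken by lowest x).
Hull (CCW) = [(2, -5), (8, -5), (8, -2), (7, 6), (-8, 10), (-9, -1)]

Graham scan procedure:
  1. Find the pivot p₀ = point with lowest y (tie → lowest x): (2, -5).
  2. Sort the remaining points by polar angle around p₀.
  3. Walk through sorted points, maintaining a stack; pop the top while the last three entries make a non-left turn (cross product ≤ 0).
  4. Final stack is the convex hull in CCW order: (2, -5), (8, -5), (8, -2), (7, 6), (-8, 10), (-9, -1).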